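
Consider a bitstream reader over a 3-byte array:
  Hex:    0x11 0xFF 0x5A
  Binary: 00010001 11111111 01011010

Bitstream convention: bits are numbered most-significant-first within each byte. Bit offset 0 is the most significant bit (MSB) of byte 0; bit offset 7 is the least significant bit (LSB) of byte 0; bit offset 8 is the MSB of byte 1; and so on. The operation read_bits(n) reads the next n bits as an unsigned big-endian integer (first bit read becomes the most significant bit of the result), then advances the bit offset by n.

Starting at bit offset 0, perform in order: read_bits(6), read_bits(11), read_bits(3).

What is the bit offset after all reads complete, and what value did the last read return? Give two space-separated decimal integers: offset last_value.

Answer: 20 5

Derivation:
Read 1: bits[0:6] width=6 -> value=4 (bin 000100); offset now 6 = byte 0 bit 6; 18 bits remain
Read 2: bits[6:17] width=11 -> value=1022 (bin 01111111110); offset now 17 = byte 2 bit 1; 7 bits remain
Read 3: bits[17:20] width=3 -> value=5 (bin 101); offset now 20 = byte 2 bit 4; 4 bits remain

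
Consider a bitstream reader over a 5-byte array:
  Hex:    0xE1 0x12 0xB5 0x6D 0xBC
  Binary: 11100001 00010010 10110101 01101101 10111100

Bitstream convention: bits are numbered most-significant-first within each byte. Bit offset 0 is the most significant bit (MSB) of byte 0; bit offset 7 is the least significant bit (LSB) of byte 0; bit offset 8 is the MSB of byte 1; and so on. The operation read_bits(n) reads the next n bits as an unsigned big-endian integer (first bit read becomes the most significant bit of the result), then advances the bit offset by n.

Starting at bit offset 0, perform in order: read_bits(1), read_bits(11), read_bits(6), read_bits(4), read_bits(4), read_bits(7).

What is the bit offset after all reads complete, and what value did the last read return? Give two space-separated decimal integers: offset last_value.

Answer: 33 91

Derivation:
Read 1: bits[0:1] width=1 -> value=1 (bin 1); offset now 1 = byte 0 bit 1; 39 bits remain
Read 2: bits[1:12] width=11 -> value=1553 (bin 11000010001); offset now 12 = byte 1 bit 4; 28 bits remain
Read 3: bits[12:18] width=6 -> value=10 (bin 001010); offset now 18 = byte 2 bit 2; 22 bits remain
Read 4: bits[18:22] width=4 -> value=13 (bin 1101); offset now 22 = byte 2 bit 6; 18 bits remain
Read 5: bits[22:26] width=4 -> value=5 (bin 0101); offset now 26 = byte 3 bit 2; 14 bits remain
Read 6: bits[26:33] width=7 -> value=91 (bin 1011011); offset now 33 = byte 4 bit 1; 7 bits remain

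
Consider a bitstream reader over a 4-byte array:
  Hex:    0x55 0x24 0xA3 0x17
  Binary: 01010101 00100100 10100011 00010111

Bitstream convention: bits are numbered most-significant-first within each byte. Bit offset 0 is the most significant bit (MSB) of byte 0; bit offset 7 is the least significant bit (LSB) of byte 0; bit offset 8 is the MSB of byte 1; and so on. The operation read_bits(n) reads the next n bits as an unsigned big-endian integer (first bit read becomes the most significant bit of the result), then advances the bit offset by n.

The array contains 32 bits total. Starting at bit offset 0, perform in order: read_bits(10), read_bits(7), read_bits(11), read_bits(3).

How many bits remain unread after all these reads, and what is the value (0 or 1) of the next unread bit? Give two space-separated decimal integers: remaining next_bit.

Read 1: bits[0:10] width=10 -> value=340 (bin 0101010100); offset now 10 = byte 1 bit 2; 22 bits remain
Read 2: bits[10:17] width=7 -> value=73 (bin 1001001); offset now 17 = byte 2 bit 1; 15 bits remain
Read 3: bits[17:28] width=11 -> value=561 (bin 01000110001); offset now 28 = byte 3 bit 4; 4 bits remain
Read 4: bits[28:31] width=3 -> value=3 (bin 011); offset now 31 = byte 3 bit 7; 1 bits remain

Answer: 1 1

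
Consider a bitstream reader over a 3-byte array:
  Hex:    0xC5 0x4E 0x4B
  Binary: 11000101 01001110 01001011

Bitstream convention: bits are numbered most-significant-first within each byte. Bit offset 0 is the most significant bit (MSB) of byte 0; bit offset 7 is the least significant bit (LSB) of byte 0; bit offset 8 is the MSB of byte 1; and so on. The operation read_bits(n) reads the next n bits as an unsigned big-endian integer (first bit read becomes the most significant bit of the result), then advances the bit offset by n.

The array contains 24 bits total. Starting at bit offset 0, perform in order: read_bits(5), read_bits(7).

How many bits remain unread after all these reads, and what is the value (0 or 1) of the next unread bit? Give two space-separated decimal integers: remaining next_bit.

Answer: 12 1

Derivation:
Read 1: bits[0:5] width=5 -> value=24 (bin 11000); offset now 5 = byte 0 bit 5; 19 bits remain
Read 2: bits[5:12] width=7 -> value=84 (bin 1010100); offset now 12 = byte 1 bit 4; 12 bits remain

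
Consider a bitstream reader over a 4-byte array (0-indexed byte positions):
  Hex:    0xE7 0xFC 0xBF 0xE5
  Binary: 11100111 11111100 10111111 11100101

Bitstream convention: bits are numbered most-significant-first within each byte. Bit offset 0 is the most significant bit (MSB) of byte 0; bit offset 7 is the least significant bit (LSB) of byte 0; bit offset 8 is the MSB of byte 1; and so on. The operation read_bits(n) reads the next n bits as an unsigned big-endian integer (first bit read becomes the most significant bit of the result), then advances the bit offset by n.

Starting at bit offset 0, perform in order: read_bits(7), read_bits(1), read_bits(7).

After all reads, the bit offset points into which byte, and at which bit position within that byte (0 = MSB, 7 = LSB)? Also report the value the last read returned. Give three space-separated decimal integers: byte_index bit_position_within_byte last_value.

Read 1: bits[0:7] width=7 -> value=115 (bin 1110011); offset now 7 = byte 0 bit 7; 25 bits remain
Read 2: bits[7:8] width=1 -> value=1 (bin 1); offset now 8 = byte 1 bit 0; 24 bits remain
Read 3: bits[8:15] width=7 -> value=126 (bin 1111110); offset now 15 = byte 1 bit 7; 17 bits remain

Answer: 1 7 126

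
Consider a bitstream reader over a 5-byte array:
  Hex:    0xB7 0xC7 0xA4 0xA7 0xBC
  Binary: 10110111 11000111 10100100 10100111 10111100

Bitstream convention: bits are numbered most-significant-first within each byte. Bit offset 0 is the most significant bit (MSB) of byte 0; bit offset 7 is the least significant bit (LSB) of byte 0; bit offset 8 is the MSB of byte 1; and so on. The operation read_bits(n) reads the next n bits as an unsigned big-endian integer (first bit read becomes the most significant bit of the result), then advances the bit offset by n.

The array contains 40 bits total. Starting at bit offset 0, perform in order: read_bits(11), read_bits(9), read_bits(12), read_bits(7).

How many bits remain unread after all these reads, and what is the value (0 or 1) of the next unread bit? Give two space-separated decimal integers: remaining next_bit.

Answer: 1 0

Derivation:
Read 1: bits[0:11] width=11 -> value=1470 (bin 10110111110); offset now 11 = byte 1 bit 3; 29 bits remain
Read 2: bits[11:20] width=9 -> value=122 (bin 001111010); offset now 20 = byte 2 bit 4; 20 bits remain
Read 3: bits[20:32] width=12 -> value=1191 (bin 010010100111); offset now 32 = byte 4 bit 0; 8 bits remain
Read 4: bits[32:39] width=7 -> value=94 (bin 1011110); offset now 39 = byte 4 bit 7; 1 bits remain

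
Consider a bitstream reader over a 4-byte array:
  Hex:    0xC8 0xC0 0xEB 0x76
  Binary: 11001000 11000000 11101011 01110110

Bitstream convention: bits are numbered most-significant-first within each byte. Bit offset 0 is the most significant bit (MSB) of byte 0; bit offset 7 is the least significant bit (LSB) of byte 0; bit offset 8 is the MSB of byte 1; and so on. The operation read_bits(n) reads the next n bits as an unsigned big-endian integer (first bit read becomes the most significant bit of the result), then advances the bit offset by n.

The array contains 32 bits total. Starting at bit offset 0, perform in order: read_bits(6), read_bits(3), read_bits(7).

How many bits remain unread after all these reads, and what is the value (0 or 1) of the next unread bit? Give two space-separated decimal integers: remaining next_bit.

Read 1: bits[0:6] width=6 -> value=50 (bin 110010); offset now 6 = byte 0 bit 6; 26 bits remain
Read 2: bits[6:9] width=3 -> value=1 (bin 001); offset now 9 = byte 1 bit 1; 23 bits remain
Read 3: bits[9:16] width=7 -> value=64 (bin 1000000); offset now 16 = byte 2 bit 0; 16 bits remain

Answer: 16 1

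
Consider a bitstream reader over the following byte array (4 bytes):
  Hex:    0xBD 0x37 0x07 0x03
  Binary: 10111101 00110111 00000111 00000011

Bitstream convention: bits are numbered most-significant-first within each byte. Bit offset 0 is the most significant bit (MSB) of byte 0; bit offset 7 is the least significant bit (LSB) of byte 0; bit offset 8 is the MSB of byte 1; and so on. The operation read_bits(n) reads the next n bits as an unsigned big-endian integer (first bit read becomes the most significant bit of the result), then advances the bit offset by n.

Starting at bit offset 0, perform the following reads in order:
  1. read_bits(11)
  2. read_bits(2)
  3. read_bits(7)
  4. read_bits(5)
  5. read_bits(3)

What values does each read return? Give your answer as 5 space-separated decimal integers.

Read 1: bits[0:11] width=11 -> value=1513 (bin 10111101001); offset now 11 = byte 1 bit 3; 21 bits remain
Read 2: bits[11:13] width=2 -> value=2 (bin 10); offset now 13 = byte 1 bit 5; 19 bits remain
Read 3: bits[13:20] width=7 -> value=112 (bin 1110000); offset now 20 = byte 2 bit 4; 12 bits remain
Read 4: bits[20:25] width=5 -> value=14 (bin 01110); offset now 25 = byte 3 bit 1; 7 bits remain
Read 5: bits[25:28] width=3 -> value=0 (bin 000); offset now 28 = byte 3 bit 4; 4 bits remain

Answer: 1513 2 112 14 0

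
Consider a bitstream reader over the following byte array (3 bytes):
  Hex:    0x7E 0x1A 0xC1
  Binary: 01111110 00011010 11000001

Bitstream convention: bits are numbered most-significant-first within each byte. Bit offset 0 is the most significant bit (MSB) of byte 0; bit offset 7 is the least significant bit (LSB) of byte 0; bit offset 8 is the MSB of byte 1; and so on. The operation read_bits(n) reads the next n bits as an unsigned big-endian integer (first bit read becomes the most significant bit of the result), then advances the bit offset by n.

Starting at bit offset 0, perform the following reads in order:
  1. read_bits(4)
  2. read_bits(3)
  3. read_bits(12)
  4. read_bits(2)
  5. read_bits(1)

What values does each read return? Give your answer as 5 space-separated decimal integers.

Read 1: bits[0:4] width=4 -> value=7 (bin 0111); offset now 4 = byte 0 bit 4; 20 bits remain
Read 2: bits[4:7] width=3 -> value=7 (bin 111); offset now 7 = byte 0 bit 7; 17 bits remain
Read 3: bits[7:19] width=12 -> value=214 (bin 000011010110); offset now 19 = byte 2 bit 3; 5 bits remain
Read 4: bits[19:21] width=2 -> value=0 (bin 00); offset now 21 = byte 2 bit 5; 3 bits remain
Read 5: bits[21:22] width=1 -> value=0 (bin 0); offset now 22 = byte 2 bit 6; 2 bits remain

Answer: 7 7 214 0 0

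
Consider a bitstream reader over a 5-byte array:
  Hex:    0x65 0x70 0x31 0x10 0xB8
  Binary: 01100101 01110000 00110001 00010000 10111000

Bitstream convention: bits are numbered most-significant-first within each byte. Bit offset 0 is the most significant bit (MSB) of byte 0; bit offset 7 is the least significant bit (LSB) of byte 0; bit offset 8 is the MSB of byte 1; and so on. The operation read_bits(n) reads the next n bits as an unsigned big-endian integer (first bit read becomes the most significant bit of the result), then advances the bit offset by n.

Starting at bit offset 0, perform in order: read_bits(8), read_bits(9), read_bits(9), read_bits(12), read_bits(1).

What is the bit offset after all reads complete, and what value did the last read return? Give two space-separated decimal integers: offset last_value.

Read 1: bits[0:8] width=8 -> value=101 (bin 01100101); offset now 8 = byte 1 bit 0; 32 bits remain
Read 2: bits[8:17] width=9 -> value=224 (bin 011100000); offset now 17 = byte 2 bit 1; 23 bits remain
Read 3: bits[17:26] width=9 -> value=196 (bin 011000100); offset now 26 = byte 3 bit 2; 14 bits remain
Read 4: bits[26:38] width=12 -> value=1070 (bin 010000101110); offset now 38 = byte 4 bit 6; 2 bits remain
Read 5: bits[38:39] width=1 -> value=0 (bin 0); offset now 39 = byte 4 bit 7; 1 bits remain

Answer: 39 0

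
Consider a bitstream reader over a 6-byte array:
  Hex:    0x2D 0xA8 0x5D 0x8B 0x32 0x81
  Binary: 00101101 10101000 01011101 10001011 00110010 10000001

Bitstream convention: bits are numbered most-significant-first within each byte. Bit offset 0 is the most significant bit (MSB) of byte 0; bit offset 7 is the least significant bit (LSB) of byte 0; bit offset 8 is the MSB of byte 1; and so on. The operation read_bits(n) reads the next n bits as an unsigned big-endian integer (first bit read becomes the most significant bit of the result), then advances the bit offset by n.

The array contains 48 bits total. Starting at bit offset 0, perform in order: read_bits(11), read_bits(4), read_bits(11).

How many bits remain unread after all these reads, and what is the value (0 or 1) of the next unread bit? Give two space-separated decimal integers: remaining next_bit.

Read 1: bits[0:11] width=11 -> value=365 (bin 00101101101); offset now 11 = byte 1 bit 3; 37 bits remain
Read 2: bits[11:15] width=4 -> value=4 (bin 0100); offset now 15 = byte 1 bit 7; 33 bits remain
Read 3: bits[15:26] width=11 -> value=374 (bin 00101110110); offset now 26 = byte 3 bit 2; 22 bits remain

Answer: 22 0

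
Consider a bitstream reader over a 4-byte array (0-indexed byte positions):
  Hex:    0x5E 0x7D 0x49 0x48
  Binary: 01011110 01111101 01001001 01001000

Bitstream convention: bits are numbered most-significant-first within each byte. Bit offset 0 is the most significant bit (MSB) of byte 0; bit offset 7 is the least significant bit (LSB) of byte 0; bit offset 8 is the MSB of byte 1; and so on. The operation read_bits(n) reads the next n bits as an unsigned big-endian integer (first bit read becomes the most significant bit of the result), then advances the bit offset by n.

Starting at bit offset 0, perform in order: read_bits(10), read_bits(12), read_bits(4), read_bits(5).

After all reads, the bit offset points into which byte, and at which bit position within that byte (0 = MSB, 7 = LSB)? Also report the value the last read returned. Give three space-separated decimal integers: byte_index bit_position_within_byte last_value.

Answer: 3 7 4

Derivation:
Read 1: bits[0:10] width=10 -> value=377 (bin 0101111001); offset now 10 = byte 1 bit 2; 22 bits remain
Read 2: bits[10:22] width=12 -> value=3922 (bin 111101010010); offset now 22 = byte 2 bit 6; 10 bits remain
Read 3: bits[22:26] width=4 -> value=5 (bin 0101); offset now 26 = byte 3 bit 2; 6 bits remain
Read 4: bits[26:31] width=5 -> value=4 (bin 00100); offset now 31 = byte 3 bit 7; 1 bits remain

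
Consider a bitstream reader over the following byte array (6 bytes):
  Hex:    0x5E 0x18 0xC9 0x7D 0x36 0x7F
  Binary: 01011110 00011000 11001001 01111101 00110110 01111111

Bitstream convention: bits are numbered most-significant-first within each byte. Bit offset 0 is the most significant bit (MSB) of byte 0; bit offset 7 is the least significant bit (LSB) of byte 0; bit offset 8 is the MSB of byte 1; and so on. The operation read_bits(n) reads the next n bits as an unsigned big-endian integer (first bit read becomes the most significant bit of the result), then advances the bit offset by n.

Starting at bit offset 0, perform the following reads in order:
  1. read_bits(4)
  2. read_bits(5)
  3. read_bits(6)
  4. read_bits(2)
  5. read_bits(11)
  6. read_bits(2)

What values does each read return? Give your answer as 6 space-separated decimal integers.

Answer: 5 28 12 1 1175 3

Derivation:
Read 1: bits[0:4] width=4 -> value=5 (bin 0101); offset now 4 = byte 0 bit 4; 44 bits remain
Read 2: bits[4:9] width=5 -> value=28 (bin 11100); offset now 9 = byte 1 bit 1; 39 bits remain
Read 3: bits[9:15] width=6 -> value=12 (bin 001100); offset now 15 = byte 1 bit 7; 33 bits remain
Read 4: bits[15:17] width=2 -> value=1 (bin 01); offset now 17 = byte 2 bit 1; 31 bits remain
Read 5: bits[17:28] width=11 -> value=1175 (bin 10010010111); offset now 28 = byte 3 bit 4; 20 bits remain
Read 6: bits[28:30] width=2 -> value=3 (bin 11); offset now 30 = byte 3 bit 6; 18 bits remain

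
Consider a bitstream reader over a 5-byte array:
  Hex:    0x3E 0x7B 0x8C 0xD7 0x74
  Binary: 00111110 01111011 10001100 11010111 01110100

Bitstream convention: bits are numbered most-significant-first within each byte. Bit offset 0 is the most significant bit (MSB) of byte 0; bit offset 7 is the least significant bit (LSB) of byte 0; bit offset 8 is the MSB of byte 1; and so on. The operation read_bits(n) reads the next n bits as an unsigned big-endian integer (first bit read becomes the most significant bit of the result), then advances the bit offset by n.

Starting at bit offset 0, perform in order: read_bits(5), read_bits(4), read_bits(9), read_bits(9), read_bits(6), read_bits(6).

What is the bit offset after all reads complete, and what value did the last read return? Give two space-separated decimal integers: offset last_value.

Read 1: bits[0:5] width=5 -> value=7 (bin 00111); offset now 5 = byte 0 bit 5; 35 bits remain
Read 2: bits[5:9] width=4 -> value=12 (bin 1100); offset now 9 = byte 1 bit 1; 31 bits remain
Read 3: bits[9:18] width=9 -> value=494 (bin 111101110); offset now 18 = byte 2 bit 2; 22 bits remain
Read 4: bits[18:27] width=9 -> value=102 (bin 001100110); offset now 27 = byte 3 bit 3; 13 bits remain
Read 5: bits[27:33] width=6 -> value=46 (bin 101110); offset now 33 = byte 4 bit 1; 7 bits remain
Read 6: bits[33:39] width=6 -> value=58 (bin 111010); offset now 39 = byte 4 bit 7; 1 bits remain

Answer: 39 58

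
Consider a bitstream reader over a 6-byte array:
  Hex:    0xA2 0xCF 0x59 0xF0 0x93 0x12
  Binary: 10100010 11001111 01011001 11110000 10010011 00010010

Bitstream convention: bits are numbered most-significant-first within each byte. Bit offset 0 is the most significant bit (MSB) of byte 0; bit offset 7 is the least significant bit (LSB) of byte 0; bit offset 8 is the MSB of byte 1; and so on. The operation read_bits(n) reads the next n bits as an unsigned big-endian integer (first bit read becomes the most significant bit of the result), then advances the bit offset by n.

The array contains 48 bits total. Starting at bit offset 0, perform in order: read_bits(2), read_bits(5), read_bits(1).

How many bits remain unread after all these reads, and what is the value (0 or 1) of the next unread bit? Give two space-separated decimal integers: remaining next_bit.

Answer: 40 1

Derivation:
Read 1: bits[0:2] width=2 -> value=2 (bin 10); offset now 2 = byte 0 bit 2; 46 bits remain
Read 2: bits[2:7] width=5 -> value=17 (bin 10001); offset now 7 = byte 0 bit 7; 41 bits remain
Read 3: bits[7:8] width=1 -> value=0 (bin 0); offset now 8 = byte 1 bit 0; 40 bits remain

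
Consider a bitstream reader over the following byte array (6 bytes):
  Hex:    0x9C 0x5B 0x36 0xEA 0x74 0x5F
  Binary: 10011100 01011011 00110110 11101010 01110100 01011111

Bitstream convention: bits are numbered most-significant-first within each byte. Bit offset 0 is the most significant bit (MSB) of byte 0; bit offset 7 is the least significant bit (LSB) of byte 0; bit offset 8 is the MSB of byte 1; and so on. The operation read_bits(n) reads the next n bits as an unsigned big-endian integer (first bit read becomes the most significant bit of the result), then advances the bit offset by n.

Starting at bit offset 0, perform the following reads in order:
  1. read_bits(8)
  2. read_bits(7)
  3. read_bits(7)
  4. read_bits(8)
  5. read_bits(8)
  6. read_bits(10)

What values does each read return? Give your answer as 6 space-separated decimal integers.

Read 1: bits[0:8] width=8 -> value=156 (bin 10011100); offset now 8 = byte 1 bit 0; 40 bits remain
Read 2: bits[8:15] width=7 -> value=45 (bin 0101101); offset now 15 = byte 1 bit 7; 33 bits remain
Read 3: bits[15:22] width=7 -> value=77 (bin 1001101); offset now 22 = byte 2 bit 6; 26 bits remain
Read 4: bits[22:30] width=8 -> value=186 (bin 10111010); offset now 30 = byte 3 bit 6; 18 bits remain
Read 5: bits[30:38] width=8 -> value=157 (bin 10011101); offset now 38 = byte 4 bit 6; 10 bits remain
Read 6: bits[38:48] width=10 -> value=95 (bin 0001011111); offset now 48 = byte 6 bit 0; 0 bits remain

Answer: 156 45 77 186 157 95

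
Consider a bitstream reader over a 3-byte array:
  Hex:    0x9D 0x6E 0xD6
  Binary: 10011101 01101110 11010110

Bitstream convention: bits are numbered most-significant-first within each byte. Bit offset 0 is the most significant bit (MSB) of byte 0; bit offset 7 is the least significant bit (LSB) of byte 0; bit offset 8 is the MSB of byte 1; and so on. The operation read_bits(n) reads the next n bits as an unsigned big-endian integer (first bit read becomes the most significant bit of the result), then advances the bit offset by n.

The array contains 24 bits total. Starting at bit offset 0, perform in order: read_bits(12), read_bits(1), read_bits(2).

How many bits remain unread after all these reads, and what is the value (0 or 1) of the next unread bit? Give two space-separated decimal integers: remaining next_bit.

Answer: 9 0

Derivation:
Read 1: bits[0:12] width=12 -> value=2518 (bin 100111010110); offset now 12 = byte 1 bit 4; 12 bits remain
Read 2: bits[12:13] width=1 -> value=1 (bin 1); offset now 13 = byte 1 bit 5; 11 bits remain
Read 3: bits[13:15] width=2 -> value=3 (bin 11); offset now 15 = byte 1 bit 7; 9 bits remain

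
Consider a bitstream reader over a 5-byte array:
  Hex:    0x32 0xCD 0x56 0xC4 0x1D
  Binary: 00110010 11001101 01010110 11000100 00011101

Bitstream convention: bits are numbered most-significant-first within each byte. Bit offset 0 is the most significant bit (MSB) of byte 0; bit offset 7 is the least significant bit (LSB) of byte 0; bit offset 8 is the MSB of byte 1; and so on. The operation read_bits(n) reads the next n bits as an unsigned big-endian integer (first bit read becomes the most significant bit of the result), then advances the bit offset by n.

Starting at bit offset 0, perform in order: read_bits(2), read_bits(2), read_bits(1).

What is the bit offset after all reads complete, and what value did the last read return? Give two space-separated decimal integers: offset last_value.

Answer: 5 0

Derivation:
Read 1: bits[0:2] width=2 -> value=0 (bin 00); offset now 2 = byte 0 bit 2; 38 bits remain
Read 2: bits[2:4] width=2 -> value=3 (bin 11); offset now 4 = byte 0 bit 4; 36 bits remain
Read 3: bits[4:5] width=1 -> value=0 (bin 0); offset now 5 = byte 0 bit 5; 35 bits remain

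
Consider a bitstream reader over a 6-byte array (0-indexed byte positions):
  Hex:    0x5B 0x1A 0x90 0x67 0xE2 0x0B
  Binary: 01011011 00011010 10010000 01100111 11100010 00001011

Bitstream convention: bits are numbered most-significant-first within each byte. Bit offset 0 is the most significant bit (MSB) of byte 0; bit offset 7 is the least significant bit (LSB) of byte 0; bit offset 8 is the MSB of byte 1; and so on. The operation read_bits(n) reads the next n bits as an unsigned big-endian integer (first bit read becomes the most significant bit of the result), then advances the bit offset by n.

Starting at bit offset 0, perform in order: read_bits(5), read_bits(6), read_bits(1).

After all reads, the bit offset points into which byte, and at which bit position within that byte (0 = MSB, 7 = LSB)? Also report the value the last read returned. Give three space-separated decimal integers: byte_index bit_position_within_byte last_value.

Answer: 1 4 1

Derivation:
Read 1: bits[0:5] width=5 -> value=11 (bin 01011); offset now 5 = byte 0 bit 5; 43 bits remain
Read 2: bits[5:11] width=6 -> value=24 (bin 011000); offset now 11 = byte 1 bit 3; 37 bits remain
Read 3: bits[11:12] width=1 -> value=1 (bin 1); offset now 12 = byte 1 bit 4; 36 bits remain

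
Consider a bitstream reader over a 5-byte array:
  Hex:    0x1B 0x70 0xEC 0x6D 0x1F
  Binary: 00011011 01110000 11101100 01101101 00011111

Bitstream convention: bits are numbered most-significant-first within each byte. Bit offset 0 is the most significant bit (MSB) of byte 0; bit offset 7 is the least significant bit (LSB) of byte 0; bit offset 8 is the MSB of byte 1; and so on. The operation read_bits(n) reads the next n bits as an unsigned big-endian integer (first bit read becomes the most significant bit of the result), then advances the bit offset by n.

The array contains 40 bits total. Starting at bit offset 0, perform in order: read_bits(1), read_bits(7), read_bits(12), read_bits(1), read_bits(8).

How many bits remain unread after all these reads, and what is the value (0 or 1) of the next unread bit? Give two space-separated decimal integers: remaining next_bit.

Answer: 11 1

Derivation:
Read 1: bits[0:1] width=1 -> value=0 (bin 0); offset now 1 = byte 0 bit 1; 39 bits remain
Read 2: bits[1:8] width=7 -> value=27 (bin 0011011); offset now 8 = byte 1 bit 0; 32 bits remain
Read 3: bits[8:20] width=12 -> value=1806 (bin 011100001110); offset now 20 = byte 2 bit 4; 20 bits remain
Read 4: bits[20:21] width=1 -> value=1 (bin 1); offset now 21 = byte 2 bit 5; 19 bits remain
Read 5: bits[21:29] width=8 -> value=141 (bin 10001101); offset now 29 = byte 3 bit 5; 11 bits remain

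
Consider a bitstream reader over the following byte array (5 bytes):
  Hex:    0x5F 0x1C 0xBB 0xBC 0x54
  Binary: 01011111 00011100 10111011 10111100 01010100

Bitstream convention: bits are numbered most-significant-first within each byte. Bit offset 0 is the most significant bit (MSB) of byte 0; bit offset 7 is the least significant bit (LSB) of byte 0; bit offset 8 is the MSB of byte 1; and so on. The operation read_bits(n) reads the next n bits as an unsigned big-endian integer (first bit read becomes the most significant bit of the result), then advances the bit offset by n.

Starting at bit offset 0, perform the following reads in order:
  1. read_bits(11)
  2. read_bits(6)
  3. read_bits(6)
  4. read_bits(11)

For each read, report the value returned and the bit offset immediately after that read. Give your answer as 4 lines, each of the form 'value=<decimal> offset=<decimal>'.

Read 1: bits[0:11] width=11 -> value=760 (bin 01011111000); offset now 11 = byte 1 bit 3; 29 bits remain
Read 2: bits[11:17] width=6 -> value=57 (bin 111001); offset now 17 = byte 2 bit 1; 23 bits remain
Read 3: bits[17:23] width=6 -> value=29 (bin 011101); offset now 23 = byte 2 bit 7; 17 bits remain
Read 4: bits[23:34] width=11 -> value=1777 (bin 11011110001); offset now 34 = byte 4 bit 2; 6 bits remain

Answer: value=760 offset=11
value=57 offset=17
value=29 offset=23
value=1777 offset=34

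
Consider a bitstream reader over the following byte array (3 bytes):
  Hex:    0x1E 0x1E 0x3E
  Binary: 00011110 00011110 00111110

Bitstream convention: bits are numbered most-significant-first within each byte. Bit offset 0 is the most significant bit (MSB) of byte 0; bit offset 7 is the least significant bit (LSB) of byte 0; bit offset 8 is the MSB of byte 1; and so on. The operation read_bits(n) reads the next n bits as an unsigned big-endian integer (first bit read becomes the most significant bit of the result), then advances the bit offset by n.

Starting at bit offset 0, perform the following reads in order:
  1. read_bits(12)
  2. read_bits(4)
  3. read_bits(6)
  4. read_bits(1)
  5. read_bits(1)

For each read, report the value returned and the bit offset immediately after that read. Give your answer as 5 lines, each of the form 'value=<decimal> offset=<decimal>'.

Answer: value=481 offset=12
value=14 offset=16
value=15 offset=22
value=1 offset=23
value=0 offset=24

Derivation:
Read 1: bits[0:12] width=12 -> value=481 (bin 000111100001); offset now 12 = byte 1 bit 4; 12 bits remain
Read 2: bits[12:16] width=4 -> value=14 (bin 1110); offset now 16 = byte 2 bit 0; 8 bits remain
Read 3: bits[16:22] width=6 -> value=15 (bin 001111); offset now 22 = byte 2 bit 6; 2 bits remain
Read 4: bits[22:23] width=1 -> value=1 (bin 1); offset now 23 = byte 2 bit 7; 1 bits remain
Read 5: bits[23:24] width=1 -> value=0 (bin 0); offset now 24 = byte 3 bit 0; 0 bits remain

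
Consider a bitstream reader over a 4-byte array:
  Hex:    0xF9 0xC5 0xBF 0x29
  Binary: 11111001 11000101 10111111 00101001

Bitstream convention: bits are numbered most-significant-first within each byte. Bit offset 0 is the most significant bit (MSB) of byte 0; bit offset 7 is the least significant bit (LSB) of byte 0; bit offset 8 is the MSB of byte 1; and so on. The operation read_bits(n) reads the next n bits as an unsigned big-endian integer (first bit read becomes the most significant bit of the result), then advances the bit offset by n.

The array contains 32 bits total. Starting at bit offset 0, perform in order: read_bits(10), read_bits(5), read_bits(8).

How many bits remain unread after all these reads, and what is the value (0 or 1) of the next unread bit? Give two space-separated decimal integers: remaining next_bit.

Answer: 9 1

Derivation:
Read 1: bits[0:10] width=10 -> value=999 (bin 1111100111); offset now 10 = byte 1 bit 2; 22 bits remain
Read 2: bits[10:15] width=5 -> value=2 (bin 00010); offset now 15 = byte 1 bit 7; 17 bits remain
Read 3: bits[15:23] width=8 -> value=223 (bin 11011111); offset now 23 = byte 2 bit 7; 9 bits remain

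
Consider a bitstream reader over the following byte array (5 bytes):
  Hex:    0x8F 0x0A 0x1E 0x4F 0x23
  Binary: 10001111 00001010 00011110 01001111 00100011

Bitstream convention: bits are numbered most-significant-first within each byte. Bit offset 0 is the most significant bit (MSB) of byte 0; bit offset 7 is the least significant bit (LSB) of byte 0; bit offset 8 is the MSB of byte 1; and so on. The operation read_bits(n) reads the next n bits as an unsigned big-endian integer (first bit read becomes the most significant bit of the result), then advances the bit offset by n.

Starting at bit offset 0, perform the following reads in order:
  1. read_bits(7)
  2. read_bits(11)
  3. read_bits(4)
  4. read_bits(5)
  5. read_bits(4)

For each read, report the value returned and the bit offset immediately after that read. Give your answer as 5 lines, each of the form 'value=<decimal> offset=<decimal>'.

Answer: value=71 offset=7
value=1064 offset=18
value=7 offset=22
value=18 offset=27
value=7 offset=31

Derivation:
Read 1: bits[0:7] width=7 -> value=71 (bin 1000111); offset now 7 = byte 0 bit 7; 33 bits remain
Read 2: bits[7:18] width=11 -> value=1064 (bin 10000101000); offset now 18 = byte 2 bit 2; 22 bits remain
Read 3: bits[18:22] width=4 -> value=7 (bin 0111); offset now 22 = byte 2 bit 6; 18 bits remain
Read 4: bits[22:27] width=5 -> value=18 (bin 10010); offset now 27 = byte 3 bit 3; 13 bits remain
Read 5: bits[27:31] width=4 -> value=7 (bin 0111); offset now 31 = byte 3 bit 7; 9 bits remain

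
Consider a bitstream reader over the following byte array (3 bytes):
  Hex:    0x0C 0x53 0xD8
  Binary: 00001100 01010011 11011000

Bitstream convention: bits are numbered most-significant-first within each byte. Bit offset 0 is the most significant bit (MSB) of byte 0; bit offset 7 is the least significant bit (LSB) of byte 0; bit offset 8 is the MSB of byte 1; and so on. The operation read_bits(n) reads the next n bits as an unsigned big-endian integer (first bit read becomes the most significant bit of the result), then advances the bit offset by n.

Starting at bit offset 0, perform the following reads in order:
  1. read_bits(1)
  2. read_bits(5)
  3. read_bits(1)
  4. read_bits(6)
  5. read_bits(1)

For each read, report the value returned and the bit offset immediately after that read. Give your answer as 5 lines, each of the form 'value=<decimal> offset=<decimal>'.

Answer: value=0 offset=1
value=3 offset=6
value=0 offset=7
value=10 offset=13
value=0 offset=14

Derivation:
Read 1: bits[0:1] width=1 -> value=0 (bin 0); offset now 1 = byte 0 bit 1; 23 bits remain
Read 2: bits[1:6] width=5 -> value=3 (bin 00011); offset now 6 = byte 0 bit 6; 18 bits remain
Read 3: bits[6:7] width=1 -> value=0 (bin 0); offset now 7 = byte 0 bit 7; 17 bits remain
Read 4: bits[7:13] width=6 -> value=10 (bin 001010); offset now 13 = byte 1 bit 5; 11 bits remain
Read 5: bits[13:14] width=1 -> value=0 (bin 0); offset now 14 = byte 1 bit 6; 10 bits remain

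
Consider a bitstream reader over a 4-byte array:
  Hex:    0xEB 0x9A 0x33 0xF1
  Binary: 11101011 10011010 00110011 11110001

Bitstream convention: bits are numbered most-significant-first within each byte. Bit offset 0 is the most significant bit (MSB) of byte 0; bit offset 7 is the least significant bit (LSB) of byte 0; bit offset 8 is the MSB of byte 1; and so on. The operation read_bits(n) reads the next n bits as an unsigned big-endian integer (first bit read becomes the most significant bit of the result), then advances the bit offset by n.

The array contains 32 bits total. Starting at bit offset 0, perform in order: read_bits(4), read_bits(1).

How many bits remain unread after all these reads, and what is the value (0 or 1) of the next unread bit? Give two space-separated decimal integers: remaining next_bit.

Answer: 27 0

Derivation:
Read 1: bits[0:4] width=4 -> value=14 (bin 1110); offset now 4 = byte 0 bit 4; 28 bits remain
Read 2: bits[4:5] width=1 -> value=1 (bin 1); offset now 5 = byte 0 bit 5; 27 bits remain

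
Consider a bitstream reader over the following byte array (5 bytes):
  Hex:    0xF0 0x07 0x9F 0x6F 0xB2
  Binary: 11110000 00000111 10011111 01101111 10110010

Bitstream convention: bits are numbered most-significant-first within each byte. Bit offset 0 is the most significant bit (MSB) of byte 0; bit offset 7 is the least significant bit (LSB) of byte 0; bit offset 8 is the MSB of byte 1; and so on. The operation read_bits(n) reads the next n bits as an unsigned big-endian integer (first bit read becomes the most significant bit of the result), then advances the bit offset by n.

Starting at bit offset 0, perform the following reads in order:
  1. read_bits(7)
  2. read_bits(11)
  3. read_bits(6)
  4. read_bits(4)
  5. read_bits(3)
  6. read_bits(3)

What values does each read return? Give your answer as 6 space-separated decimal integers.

Read 1: bits[0:7] width=7 -> value=120 (bin 1111000); offset now 7 = byte 0 bit 7; 33 bits remain
Read 2: bits[7:18] width=11 -> value=30 (bin 00000011110); offset now 18 = byte 2 bit 2; 22 bits remain
Read 3: bits[18:24] width=6 -> value=31 (bin 011111); offset now 24 = byte 3 bit 0; 16 bits remain
Read 4: bits[24:28] width=4 -> value=6 (bin 0110); offset now 28 = byte 3 bit 4; 12 bits remain
Read 5: bits[28:31] width=3 -> value=7 (bin 111); offset now 31 = byte 3 bit 7; 9 bits remain
Read 6: bits[31:34] width=3 -> value=6 (bin 110); offset now 34 = byte 4 bit 2; 6 bits remain

Answer: 120 30 31 6 7 6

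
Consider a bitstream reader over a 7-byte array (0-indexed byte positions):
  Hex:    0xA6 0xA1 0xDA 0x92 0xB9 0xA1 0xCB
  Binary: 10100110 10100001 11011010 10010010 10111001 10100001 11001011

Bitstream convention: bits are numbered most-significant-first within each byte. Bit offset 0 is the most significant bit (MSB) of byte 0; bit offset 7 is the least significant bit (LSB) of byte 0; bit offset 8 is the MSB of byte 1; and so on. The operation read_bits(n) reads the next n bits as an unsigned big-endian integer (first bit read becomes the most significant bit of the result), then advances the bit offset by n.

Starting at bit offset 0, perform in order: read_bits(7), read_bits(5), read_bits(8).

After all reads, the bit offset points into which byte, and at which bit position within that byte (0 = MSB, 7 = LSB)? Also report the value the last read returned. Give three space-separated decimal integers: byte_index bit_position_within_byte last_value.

Read 1: bits[0:7] width=7 -> value=83 (bin 1010011); offset now 7 = byte 0 bit 7; 49 bits remain
Read 2: bits[7:12] width=5 -> value=10 (bin 01010); offset now 12 = byte 1 bit 4; 44 bits remain
Read 3: bits[12:20] width=8 -> value=29 (bin 00011101); offset now 20 = byte 2 bit 4; 36 bits remain

Answer: 2 4 29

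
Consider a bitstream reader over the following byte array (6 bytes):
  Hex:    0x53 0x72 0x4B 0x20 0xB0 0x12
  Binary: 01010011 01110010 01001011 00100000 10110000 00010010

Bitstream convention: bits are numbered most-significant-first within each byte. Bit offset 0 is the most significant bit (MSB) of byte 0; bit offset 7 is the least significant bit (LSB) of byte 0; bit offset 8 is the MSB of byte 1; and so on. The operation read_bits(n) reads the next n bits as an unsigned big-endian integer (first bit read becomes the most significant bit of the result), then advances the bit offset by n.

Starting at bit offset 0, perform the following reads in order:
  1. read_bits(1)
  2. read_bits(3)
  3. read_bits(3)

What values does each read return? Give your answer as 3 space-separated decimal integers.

Answer: 0 5 1

Derivation:
Read 1: bits[0:1] width=1 -> value=0 (bin 0); offset now 1 = byte 0 bit 1; 47 bits remain
Read 2: bits[1:4] width=3 -> value=5 (bin 101); offset now 4 = byte 0 bit 4; 44 bits remain
Read 3: bits[4:7] width=3 -> value=1 (bin 001); offset now 7 = byte 0 bit 7; 41 bits remain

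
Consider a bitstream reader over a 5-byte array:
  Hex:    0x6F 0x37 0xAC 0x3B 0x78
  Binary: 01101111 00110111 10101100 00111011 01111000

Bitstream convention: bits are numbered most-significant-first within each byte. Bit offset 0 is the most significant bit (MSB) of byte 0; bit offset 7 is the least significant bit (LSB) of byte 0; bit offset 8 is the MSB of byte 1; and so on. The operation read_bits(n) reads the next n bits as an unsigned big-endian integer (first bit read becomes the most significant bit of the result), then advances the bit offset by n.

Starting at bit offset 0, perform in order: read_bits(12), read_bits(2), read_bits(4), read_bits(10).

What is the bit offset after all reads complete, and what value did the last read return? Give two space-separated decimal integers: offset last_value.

Read 1: bits[0:12] width=12 -> value=1779 (bin 011011110011); offset now 12 = byte 1 bit 4; 28 bits remain
Read 2: bits[12:14] width=2 -> value=1 (bin 01); offset now 14 = byte 1 bit 6; 26 bits remain
Read 3: bits[14:18] width=4 -> value=14 (bin 1110); offset now 18 = byte 2 bit 2; 22 bits remain
Read 4: bits[18:28] width=10 -> value=707 (bin 1011000011); offset now 28 = byte 3 bit 4; 12 bits remain

Answer: 28 707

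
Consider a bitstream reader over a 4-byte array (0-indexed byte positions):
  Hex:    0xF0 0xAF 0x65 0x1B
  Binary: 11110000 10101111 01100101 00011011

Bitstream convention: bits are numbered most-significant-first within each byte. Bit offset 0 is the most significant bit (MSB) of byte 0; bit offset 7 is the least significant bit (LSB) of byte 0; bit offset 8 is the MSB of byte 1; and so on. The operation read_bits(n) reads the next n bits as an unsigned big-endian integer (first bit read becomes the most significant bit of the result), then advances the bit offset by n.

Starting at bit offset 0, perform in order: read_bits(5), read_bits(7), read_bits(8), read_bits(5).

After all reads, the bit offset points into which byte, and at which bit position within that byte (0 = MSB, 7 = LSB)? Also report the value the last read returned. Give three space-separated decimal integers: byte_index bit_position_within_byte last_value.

Read 1: bits[0:5] width=5 -> value=30 (bin 11110); offset now 5 = byte 0 bit 5; 27 bits remain
Read 2: bits[5:12] width=7 -> value=10 (bin 0001010); offset now 12 = byte 1 bit 4; 20 bits remain
Read 3: bits[12:20] width=8 -> value=246 (bin 11110110); offset now 20 = byte 2 bit 4; 12 bits remain
Read 4: bits[20:25] width=5 -> value=10 (bin 01010); offset now 25 = byte 3 bit 1; 7 bits remain

Answer: 3 1 10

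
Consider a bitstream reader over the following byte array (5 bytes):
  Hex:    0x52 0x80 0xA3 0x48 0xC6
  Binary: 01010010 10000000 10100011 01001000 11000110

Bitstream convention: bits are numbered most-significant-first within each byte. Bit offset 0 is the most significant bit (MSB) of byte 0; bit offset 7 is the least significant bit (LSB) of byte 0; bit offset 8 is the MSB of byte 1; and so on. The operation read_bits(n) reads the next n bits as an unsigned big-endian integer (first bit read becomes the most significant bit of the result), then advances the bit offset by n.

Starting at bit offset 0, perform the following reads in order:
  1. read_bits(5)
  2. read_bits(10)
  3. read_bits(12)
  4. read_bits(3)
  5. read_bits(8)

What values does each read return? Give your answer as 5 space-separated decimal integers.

Read 1: bits[0:5] width=5 -> value=10 (bin 01010); offset now 5 = byte 0 bit 5; 35 bits remain
Read 2: bits[5:15] width=10 -> value=320 (bin 0101000000); offset now 15 = byte 1 bit 7; 25 bits remain
Read 3: bits[15:27] width=12 -> value=1306 (bin 010100011010); offset now 27 = byte 3 bit 3; 13 bits remain
Read 4: bits[27:30] width=3 -> value=2 (bin 010); offset now 30 = byte 3 bit 6; 10 bits remain
Read 5: bits[30:38] width=8 -> value=49 (bin 00110001); offset now 38 = byte 4 bit 6; 2 bits remain

Answer: 10 320 1306 2 49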